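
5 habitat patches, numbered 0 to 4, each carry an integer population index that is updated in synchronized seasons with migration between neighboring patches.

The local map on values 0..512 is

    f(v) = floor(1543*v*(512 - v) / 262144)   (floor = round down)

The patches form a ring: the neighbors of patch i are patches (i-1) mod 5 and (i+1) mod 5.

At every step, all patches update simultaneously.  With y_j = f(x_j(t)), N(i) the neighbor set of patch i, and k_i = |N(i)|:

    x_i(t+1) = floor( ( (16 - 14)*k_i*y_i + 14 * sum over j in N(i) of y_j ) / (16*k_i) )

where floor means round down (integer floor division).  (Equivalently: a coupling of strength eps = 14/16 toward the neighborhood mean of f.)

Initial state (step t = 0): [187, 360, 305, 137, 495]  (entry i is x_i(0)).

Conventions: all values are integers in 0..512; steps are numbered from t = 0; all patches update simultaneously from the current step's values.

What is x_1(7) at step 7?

Answer: x_1(7) = 320

Derivation:
t=0: [187, 360, 305, 137, 495]
t=1: [206, 358, 319, 221, 294]
t=2: [353, 361, 352, 370, 374]
t=3: [313, 329, 316, 316, 317]
t=4: [359, 363, 359, 363, 364]
t=5: [318, 322, 318, 319, 320]
t=6: [360, 362, 361, 362, 362]
t=7: [319, 320, 319, 319, 320]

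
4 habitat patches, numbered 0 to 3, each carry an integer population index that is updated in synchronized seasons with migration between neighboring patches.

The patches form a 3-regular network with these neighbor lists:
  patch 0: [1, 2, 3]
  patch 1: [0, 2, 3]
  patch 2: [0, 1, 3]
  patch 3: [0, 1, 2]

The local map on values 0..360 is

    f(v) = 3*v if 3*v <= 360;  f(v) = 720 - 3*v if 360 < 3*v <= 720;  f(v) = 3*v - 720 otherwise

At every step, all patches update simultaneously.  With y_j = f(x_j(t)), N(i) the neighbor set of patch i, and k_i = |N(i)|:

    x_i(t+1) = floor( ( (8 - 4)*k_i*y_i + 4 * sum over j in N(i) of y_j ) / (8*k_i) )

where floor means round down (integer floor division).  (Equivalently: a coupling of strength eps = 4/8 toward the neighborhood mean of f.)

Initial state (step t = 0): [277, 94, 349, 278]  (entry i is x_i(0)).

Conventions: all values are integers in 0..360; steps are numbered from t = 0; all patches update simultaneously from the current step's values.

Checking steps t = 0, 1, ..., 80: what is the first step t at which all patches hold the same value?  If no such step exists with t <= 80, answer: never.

Simulating step by step:
t=0: [277, 94, 349, 278]  (not all equal)
t=1: [176, 233, 248, 177]  (not all equal)
t=2: [135, 78, 79, 134]  (not all equal)
t=3: [289, 262, 263, 290]  (not all equal)
t=4: [121, 94, 95, 122]  (not all equal)
t=5: [332, 307, 308, 331]  (not all equal)
t=6: [251, 226, 227, 250]  (not all equal)
t=7: [35, 38, 37, 34]  (not all equal)
t=8: [107, 110, 109, 106]  (not all equal)
t=9: [323, 326, 325, 322]  (not all equal)
t=10: [251, 254, 253, 250]  (not all equal)
t=11: [35, 38, 37, 34]  (not all equal)

Answer: never
Key observation: The state at step 7 reappears at step 11 — the system is in a cycle of period 4 from step 7 on.  No step 0..11 is synchronized, and the cycle repeats forever, so no step up to 80 (or ever) has all patches equal.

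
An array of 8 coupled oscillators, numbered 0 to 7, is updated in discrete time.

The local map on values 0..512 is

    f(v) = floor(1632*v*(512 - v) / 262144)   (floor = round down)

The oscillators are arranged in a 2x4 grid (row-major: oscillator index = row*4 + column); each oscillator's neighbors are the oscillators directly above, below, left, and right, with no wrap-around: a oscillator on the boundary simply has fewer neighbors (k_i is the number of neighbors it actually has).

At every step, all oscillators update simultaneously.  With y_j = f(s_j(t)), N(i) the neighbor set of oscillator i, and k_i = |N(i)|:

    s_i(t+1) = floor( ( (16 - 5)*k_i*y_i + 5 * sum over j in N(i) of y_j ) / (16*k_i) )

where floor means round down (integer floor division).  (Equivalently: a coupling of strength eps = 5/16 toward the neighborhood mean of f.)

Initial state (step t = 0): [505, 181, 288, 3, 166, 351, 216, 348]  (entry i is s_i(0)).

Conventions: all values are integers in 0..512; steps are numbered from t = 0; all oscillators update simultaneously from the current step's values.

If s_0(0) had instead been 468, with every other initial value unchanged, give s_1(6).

Simulating step by step:
t=0: [468, 181, 288, 3, 166, 351, 216, 348]
t=1: [201, 347, 356, 124, 320, 358, 388, 307]
t=2: [382, 356, 336, 320, 377, 343, 317, 362]
t=3: [315, 345, 368, 372, 321, 356, 375, 352]
t=4: [380, 356, 330, 328, 376, 347, 325, 341]
t=5: [318, 345, 370, 372, 323, 353, 373, 367]
t=6: [379, 356, 329, 325, 375, 350, 326, 328]

Answer: s_1(6) = 356
Key observation: This trace re-runs the system from the modified initial state.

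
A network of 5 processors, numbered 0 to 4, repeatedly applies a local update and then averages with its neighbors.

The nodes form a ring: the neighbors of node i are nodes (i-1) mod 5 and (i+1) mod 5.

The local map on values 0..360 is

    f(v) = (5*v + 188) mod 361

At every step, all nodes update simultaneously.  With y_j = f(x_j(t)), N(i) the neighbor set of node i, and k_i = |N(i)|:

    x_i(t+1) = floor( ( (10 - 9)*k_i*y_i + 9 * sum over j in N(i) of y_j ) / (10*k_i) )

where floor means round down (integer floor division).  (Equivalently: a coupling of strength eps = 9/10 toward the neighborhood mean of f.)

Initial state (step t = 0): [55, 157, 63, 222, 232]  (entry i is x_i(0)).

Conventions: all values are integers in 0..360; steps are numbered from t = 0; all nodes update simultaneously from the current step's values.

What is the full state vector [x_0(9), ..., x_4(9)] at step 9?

Simulating step by step:
t=0: [55, 157, 63, 222, 232]
t=1: [242, 134, 223, 204, 169]
t=2: [232, 254, 139, 251, 229]
t=3: [145, 193, 184, 220, 306]
t=4: [173, 104, 126, 155, 205]
t=5: [247, 226, 274, 125, 270]
t=6: [182, 227, 158, 102, 203]
t=7: [163, 145, 285, 202, 170]
t=8: [256, 221, 154, 229, 209]
t=9: [164, 138, 230, 198, 138]

Answer: [164, 138, 230, 198, 138]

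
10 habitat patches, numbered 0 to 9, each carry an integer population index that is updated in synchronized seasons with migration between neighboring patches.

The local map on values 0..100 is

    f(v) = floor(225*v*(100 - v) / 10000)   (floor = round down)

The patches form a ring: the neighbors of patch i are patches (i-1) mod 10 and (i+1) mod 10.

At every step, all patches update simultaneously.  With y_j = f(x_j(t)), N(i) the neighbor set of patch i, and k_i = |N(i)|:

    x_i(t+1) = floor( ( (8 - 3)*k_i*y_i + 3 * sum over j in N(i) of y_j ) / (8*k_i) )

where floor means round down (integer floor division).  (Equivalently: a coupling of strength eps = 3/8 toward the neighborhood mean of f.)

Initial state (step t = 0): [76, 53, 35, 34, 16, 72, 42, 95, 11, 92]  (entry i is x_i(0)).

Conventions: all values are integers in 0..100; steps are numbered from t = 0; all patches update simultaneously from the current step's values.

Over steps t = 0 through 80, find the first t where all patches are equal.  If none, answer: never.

Simulating step by step:
t=0: [76, 53, 35, 34, 16, 72, 42, 95, 11, 92]  (not all equal)
t=1: [39, 52, 51, 46, 36, 43, 44, 20, 18, 21]  (not all equal)
t=2: [50, 55, 55, 54, 52, 54, 51, 39, 34, 39]  (not all equal)
t=3: [55, 55, 55, 55, 55, 55, 55, 53, 51, 53]  (not all equal)
t=4: [55, 55, 55, 55, 55, 55, 55, 55, 56, 55]  (not all equal)
t=5: [55, 55, 55, 55, 55, 55, 55, 55, 55, 55]  (all equal)

Answer: 5
Key observation: Synchronization is absorbing here: once all patches are equal they stay equal, and step 5 is the first all-equal step.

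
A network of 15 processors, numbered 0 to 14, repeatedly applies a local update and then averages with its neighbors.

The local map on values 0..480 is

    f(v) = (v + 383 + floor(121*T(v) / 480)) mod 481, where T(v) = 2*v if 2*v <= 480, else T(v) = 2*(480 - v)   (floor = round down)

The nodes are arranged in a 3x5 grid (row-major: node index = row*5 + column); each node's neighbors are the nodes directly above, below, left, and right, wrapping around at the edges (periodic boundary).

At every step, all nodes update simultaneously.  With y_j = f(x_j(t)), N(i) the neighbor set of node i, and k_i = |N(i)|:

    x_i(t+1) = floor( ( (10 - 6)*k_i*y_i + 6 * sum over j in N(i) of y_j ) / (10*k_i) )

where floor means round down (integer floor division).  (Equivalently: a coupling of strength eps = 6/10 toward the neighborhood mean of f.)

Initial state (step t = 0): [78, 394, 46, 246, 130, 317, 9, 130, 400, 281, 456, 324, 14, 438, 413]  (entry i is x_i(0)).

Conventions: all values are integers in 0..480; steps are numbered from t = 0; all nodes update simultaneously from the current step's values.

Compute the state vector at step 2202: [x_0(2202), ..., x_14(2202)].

Simulating step by step:
t=0: [78, 394, 46, 246, 130, 317, 9, 130, 400, 281, 456, 324, 14, 438, 413]
t=1: [173, 311, 346, 293, 176, 280, 314, 277, 287, 276, 293, 347, 343, 348, 305]
t=2: [220, 283, 303, 278, 220, 267, 296, 294, 289, 266, 273, 306, 309, 304, 275]
t=3: [253, 280, 290, 278, 253, 271, 287, 290, 285, 271, 274, 290, 294, 289, 274]
t=4: [273, 282, 285, 281, 273, 278, 284, 286, 283, 277, 278, 285, 287, 284, 278]
t=5: [280, 283, 284, 283, 280, 281, 283, 284, 283, 281, 281, 284, 285, 283, 281]
t=6: [282, 283, 284, 283, 282, 283, 283, 284, 283, 283, 283, 284, 284, 284, 283]
t=7: [283, 283, 284, 283, 283, 283, 284, 284, 284, 283, 283, 284, 284, 284, 283]
t=8: [284, 284, 284, 284, 284, 284, 284, 284, 284, 284, 284, 284, 284, 284, 284]
t=9: [284, 284, 284, 284, 284, 284, 284, 284, 284, 284, 284, 284, 284, 284, 284]

Answer: [284, 284, 284, 284, 284, 284, 284, 284, 284, 284, 284, 284, 284, 284, 284]
Key observation: The state at step 8, [284, 284, 284, 284, 284, 284, 284, 284, 284, 284, 284, 284, 284, 284, 284], reappears at step 9: the system is in a cycle of period 1 from step 8 on.  Therefore the state at step 2202 equals the state at step 8 + ((2202 - 8) mod 1) = 8, which is [284, 284, 284, 284, 284, 284, 284, 284, 284, 284, 284, 284, 284, 284, 284].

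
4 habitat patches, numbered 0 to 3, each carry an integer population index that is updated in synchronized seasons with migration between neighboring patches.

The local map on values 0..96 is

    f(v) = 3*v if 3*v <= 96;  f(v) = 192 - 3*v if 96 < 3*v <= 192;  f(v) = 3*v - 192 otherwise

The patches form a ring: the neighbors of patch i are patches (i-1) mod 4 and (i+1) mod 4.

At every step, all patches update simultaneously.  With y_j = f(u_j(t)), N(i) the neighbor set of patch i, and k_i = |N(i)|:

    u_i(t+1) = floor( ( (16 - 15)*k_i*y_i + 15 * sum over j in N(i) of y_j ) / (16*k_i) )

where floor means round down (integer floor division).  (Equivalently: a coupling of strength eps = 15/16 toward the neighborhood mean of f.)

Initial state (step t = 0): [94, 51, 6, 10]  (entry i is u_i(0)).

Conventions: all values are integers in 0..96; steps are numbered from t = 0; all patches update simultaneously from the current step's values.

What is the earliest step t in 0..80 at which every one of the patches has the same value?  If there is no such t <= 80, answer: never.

Simulating step by step:
t=0: [94, 51, 6, 10]  (not all equal)
t=1: [37, 53, 33, 52]  (not all equal)
t=2: [37, 83, 38, 83]  (not all equal)
t=3: [58, 78, 58, 78]  (not all equal)
t=4: [40, 19, 40, 19]  (not all equal)
t=5: [57, 71, 57, 71]  (not all equal)
t=6: [21, 21, 21, 21]  (all equal)

Answer: 6
Key observation: Synchronization is absorbing here: once all patches are equal they stay equal, and step 6 is the first all-equal step.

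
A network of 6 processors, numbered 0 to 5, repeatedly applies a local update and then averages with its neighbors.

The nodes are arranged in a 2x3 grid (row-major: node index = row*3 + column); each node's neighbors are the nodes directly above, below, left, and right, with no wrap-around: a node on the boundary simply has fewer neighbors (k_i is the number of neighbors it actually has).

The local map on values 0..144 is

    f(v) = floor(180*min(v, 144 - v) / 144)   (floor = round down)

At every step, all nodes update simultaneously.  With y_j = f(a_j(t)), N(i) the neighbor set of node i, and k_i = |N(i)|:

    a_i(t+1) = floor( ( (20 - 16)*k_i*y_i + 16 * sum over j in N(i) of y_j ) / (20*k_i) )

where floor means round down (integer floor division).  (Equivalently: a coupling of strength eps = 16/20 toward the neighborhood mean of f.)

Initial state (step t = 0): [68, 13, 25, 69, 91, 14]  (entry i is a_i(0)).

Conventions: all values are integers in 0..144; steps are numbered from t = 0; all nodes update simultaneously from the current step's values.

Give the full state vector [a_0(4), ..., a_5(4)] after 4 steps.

Answer: [81, 81, 82, 82, 82, 79]

Derivation:
t=0: [68, 13, 25, 69, 91, 14]
t=1: [57, 51, 19, 77, 44, 42]
t=2: [72, 52, 50, 67, 63, 41]
t=3: [77, 74, 58, 83, 68, 66]
t=4: [81, 81, 82, 82, 82, 79]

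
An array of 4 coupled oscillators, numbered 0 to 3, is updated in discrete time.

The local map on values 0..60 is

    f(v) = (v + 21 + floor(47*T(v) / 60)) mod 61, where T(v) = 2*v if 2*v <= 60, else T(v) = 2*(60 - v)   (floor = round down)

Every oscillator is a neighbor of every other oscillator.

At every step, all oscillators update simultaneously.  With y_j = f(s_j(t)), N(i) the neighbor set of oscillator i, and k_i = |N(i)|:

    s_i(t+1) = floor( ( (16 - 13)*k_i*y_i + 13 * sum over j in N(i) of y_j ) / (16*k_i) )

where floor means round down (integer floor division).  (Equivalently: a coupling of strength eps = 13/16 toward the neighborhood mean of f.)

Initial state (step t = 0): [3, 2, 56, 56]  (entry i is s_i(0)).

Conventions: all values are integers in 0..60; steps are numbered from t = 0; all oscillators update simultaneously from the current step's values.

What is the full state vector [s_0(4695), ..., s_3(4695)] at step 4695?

Answer: [34, 34, 34, 34]
Key observation: The state at step 13, [34, 34, 34, 34], reappears at step 14: the system is in a cycle of period 1 from step 13 on.  Therefore the state at step 4695 equals the state at step 13 + ((4695 - 13) mod 1) = 13, which is [34, 34, 34, 34].

Derivation:
t=0: [3, 2, 56, 56]
t=1: [24, 24, 24, 24]
t=2: [21, 21, 21, 21]
t=3: [13, 13, 13, 13]
t=4: [54, 54, 54, 54]
t=5: [23, 23, 23, 23]
t=6: [19, 19, 19, 19]
t=7: [8, 8, 8, 8]
t=8: [41, 41, 41, 41]
t=9: [30, 30, 30, 30]
t=10: [37, 37, 37, 37]
t=11: [33, 33, 33, 33]
t=12: [35, 35, 35, 35]
t=13: [34, 34, 34, 34]
t=14: [34, 34, 34, 34]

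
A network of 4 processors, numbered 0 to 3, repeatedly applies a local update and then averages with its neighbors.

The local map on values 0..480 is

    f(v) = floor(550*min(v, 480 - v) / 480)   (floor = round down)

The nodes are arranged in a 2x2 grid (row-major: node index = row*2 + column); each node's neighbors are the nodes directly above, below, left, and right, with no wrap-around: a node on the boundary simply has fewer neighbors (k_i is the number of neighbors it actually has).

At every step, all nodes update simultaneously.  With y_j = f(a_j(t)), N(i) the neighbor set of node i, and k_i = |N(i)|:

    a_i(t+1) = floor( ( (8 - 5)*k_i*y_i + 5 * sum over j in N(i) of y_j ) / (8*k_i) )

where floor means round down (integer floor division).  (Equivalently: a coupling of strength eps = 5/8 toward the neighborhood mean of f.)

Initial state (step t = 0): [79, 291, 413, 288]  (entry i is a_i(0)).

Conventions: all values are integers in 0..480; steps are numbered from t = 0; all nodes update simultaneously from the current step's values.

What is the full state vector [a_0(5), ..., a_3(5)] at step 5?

Answer: [254, 255, 254, 255]

Derivation:
t=0: [79, 291, 413, 288]
t=1: [125, 177, 125, 173]
t=2: [161, 182, 160, 182]
t=3: [191, 200, 191, 200]
t=4: [221, 225, 221, 225]
t=5: [254, 255, 254, 255]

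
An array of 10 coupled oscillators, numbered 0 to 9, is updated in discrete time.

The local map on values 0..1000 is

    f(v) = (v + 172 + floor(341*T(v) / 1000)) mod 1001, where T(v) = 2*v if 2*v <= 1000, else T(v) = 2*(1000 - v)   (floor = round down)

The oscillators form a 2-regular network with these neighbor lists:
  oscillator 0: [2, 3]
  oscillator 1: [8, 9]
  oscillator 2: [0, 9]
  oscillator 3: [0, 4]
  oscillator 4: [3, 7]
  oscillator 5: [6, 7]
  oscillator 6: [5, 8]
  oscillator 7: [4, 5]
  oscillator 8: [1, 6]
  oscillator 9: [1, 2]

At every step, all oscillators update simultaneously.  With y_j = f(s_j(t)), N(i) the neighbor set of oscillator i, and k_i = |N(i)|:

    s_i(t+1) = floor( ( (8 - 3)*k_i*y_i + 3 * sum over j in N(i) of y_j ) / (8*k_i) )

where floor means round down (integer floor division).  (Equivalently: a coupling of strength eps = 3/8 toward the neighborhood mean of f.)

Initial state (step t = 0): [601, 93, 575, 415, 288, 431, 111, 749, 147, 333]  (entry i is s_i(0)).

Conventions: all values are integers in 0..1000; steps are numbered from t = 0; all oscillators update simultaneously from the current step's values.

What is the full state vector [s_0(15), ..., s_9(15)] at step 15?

Simulating step by step:
t=0: [601, 93, 575, 415, 288, 431, 111, 749, 147, 333]
t=1: [197, 420, 167, 675, 590, 644, 470, 347, 390, 525]
t=2: [411, 707, 380, 143, 179, 357, 767, 490, 861, 261]
t=3: [768, 186, 783, 508, 559, 687, 228, 855, 111, 548]
t=4: [82, 374, 86, 32, 44, 171, 427, 96, 418, 126]
t=5: [294, 736, 327, 244, 258, 516, 806, 340, 863, 448]
t=6: [660, 251, 749, 602, 626, 170, 95, 581, 116, 729]
t=7: [64, 455, 84, 48, 47, 354, 361, 118, 402, 180]
t=8: [280, 833, 336, 256, 273, 694, 789, 422, 851, 530]
t=9: [652, 100, 584, 614, 672, 230, 101, 682, 118, 173]
t=10: [53, 368, 121, 53, 63, 425, 387, 160, 358, 359]
t=11: [282, 784, 428, 264, 304, 790, 825, 493, 786, 702]
t=12: [686, 97, 692, 634, 542, 86, 110, 147, 104, 233]
t=13: [68, 379, 164, 51, 104, 343, 347, 325, 346, 428]
t=14: [310, 813, 500, 279, 399, 743, 753, 653, 763, 792]
t=15: [555, 106, 156, 688, 658, 84, 92, 212, 97, 88]

Answer: [555, 106, 156, 688, 658, 84, 92, 212, 97, 88]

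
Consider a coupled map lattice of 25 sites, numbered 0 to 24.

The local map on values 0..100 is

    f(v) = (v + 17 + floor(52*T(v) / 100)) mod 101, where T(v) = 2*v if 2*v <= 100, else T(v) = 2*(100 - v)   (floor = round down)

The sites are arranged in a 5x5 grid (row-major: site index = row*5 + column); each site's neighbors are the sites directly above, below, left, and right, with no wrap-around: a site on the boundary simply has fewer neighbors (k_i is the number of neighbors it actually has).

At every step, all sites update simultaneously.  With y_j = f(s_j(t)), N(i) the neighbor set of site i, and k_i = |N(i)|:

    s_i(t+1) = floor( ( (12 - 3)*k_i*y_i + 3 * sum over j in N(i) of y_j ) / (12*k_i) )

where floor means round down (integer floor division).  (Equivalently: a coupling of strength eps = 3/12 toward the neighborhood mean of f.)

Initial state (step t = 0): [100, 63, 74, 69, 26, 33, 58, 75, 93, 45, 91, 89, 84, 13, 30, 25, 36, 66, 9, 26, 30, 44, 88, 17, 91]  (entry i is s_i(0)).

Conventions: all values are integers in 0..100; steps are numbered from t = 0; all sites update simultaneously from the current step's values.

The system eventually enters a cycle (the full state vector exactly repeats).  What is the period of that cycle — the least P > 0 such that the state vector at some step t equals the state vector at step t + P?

Answer: 2
Key observation: The state at step 9, [24, 17, 17, 21, 59, 59, 20, 17, 17, 25, 25, 20, 17, 20, 57, 56, 57, 20, 23, 59, 56, 25, 21, 61, 30], reappears at step 11 — and no state repeats earlier — so the cycle the system enters has period 2.

Derivation:
t=0: [100, 63, 74, 69, 26, 33, 58, 75, 93, 45, 91, 89, 84, 13, 30, 25, 36, 66, 9, 26, 30, 44, 88, 17, 91]
t=1: [24, 16, 17, 21, 55, 67, 21, 16, 17, 18, 26, 20, 17, 41, 68, 66, 74, 22, 37, 63, 67, 19, 18, 43, 27]
t=2: [57, 51, 51, 54, 26, 28, 55, 50, 54, 46, 60, 55, 54, 88, 26, 21, 24, 59, 80, 27, 21, 48, 49, 20, 56]
t=3: [24, 17, 17, 21, 55, 59, 20, 17, 16, 19, 25, 20, 17, 19, 60, 56, 55, 19, 22, 62, 53, 21, 18, 46, 28]
t=4: [57, 52, 51, 54, 27, 28, 53, 51, 50, 48, 58, 54, 51, 52, 23, 21, 24, 52, 54, 25, 22, 51, 50, 22, 58]
t=5: [24, 17, 17, 21, 57, 59, 20, 17, 17, 22, 25, 20, 17, 19, 55, 56, 55, 20, 22, 59, 55, 24, 21, 50, 28]
t=6: [57, 52, 51, 54, 27, 28, 53, 51, 52, 52, 58, 54, 52, 52, 23, 21, 25, 54, 54, 25, 23, 56, 55, 29, 59]
t=7: [24, 17, 17, 21, 58, 59, 20, 17, 17, 25, 25, 20, 17, 19, 55, 56, 57, 20, 23, 59, 56, 25, 21, 61, 30]
t=8: [57, 52, 51, 54, 28, 28, 53, 51, 52, 58, 58, 54, 52, 52, 24, 21, 25, 54, 56, 25, 23, 58, 56, 29, 62]
t=9: [24, 17, 17, 21, 59, 59, 20, 17, 17, 25, 25, 20, 17, 20, 57, 56, 57, 20, 23, 59, 56, 25, 21, 61, 30]
t=10: [57, 52, 51, 54, 28, 28, 53, 51, 52, 58, 58, 54, 52, 54, 24, 21, 25, 54, 56, 25, 23, 58, 56, 29, 62]
t=11: [24, 17, 17, 21, 59, 59, 20, 17, 17, 25, 25, 20, 17, 20, 57, 56, 57, 20, 23, 59, 56, 25, 21, 61, 30]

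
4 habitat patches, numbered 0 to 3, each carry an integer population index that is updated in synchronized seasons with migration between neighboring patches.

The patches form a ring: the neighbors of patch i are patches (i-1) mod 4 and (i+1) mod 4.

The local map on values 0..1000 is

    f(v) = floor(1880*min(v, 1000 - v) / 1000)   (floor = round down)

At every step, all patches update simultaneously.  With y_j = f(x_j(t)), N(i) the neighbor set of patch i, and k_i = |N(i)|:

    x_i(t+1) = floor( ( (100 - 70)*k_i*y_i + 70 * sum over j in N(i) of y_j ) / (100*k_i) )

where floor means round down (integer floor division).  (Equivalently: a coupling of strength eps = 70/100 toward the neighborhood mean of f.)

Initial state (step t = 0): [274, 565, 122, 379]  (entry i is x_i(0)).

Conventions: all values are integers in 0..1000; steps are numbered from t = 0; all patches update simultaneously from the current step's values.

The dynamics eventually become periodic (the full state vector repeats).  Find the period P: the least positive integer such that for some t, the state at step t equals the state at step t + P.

Simulating step by step:
t=0: [274, 565, 122, 379]
t=1: [689, 505, 603, 474]
t=2: [812, 744, 861, 732]
t=3: [450, 359, 422, 365]
t=4: [729, 775, 713, 779]
t=5: [446, 493, 455, 491]
t=6: [898, 870, 903, 869]
t=7: [228, 203, 226, 204]
t=8: [395, 412, 394, 413]
t=9: [765, 750, 764, 751]
t=10: [460, 450, 461, 449]
t=11: [850, 859, 851, 858]
t=12: [270, 276, 269, 276]
t=13: [514, 509, 514, 509]
t=14: [920, 916, 920, 916]
t=15: [154, 152, 154, 152]
t=16: [286, 287, 286, 287]
t=17: [538, 537, 538, 537]
t=18: [869, 868, 869, 868]
t=19: [247, 246, 247, 246]
t=20: [462, 463, 462, 463]
t=21: [869, 868, 869, 868]

Answer: 3
Key observation: The state at step 18, [869, 868, 869, 868], reappears at step 21 — and no state repeats earlier — so the cycle the system enters has period 3.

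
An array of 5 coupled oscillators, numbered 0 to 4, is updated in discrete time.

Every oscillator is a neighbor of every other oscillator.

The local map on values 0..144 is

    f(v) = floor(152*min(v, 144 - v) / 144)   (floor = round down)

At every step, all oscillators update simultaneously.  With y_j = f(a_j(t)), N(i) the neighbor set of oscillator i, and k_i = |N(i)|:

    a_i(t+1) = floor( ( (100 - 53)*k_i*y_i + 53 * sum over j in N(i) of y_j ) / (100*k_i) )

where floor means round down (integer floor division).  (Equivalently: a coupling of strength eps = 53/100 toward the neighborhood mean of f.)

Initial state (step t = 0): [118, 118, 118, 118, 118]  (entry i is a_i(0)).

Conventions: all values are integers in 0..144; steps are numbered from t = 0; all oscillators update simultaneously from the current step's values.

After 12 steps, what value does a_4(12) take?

Answer: a_4(12) = 40

Derivation:
t=0: [118, 118, 118, 118, 118]
t=1: [27, 27, 27, 27, 27]
t=2: [28, 28, 28, 28, 28]
t=3: [29, 29, 29, 29, 29]
t=4: [30, 30, 30, 30, 30]
t=5: [31, 31, 31, 31, 31]
t=6: [32, 32, 32, 32, 32]
t=7: [33, 33, 33, 33, 33]
t=8: [34, 34, 34, 34, 34]
t=9: [35, 35, 35, 35, 35]
t=10: [36, 36, 36, 36, 36]
t=11: [38, 38, 38, 38, 38]
t=12: [40, 40, 40, 40, 40]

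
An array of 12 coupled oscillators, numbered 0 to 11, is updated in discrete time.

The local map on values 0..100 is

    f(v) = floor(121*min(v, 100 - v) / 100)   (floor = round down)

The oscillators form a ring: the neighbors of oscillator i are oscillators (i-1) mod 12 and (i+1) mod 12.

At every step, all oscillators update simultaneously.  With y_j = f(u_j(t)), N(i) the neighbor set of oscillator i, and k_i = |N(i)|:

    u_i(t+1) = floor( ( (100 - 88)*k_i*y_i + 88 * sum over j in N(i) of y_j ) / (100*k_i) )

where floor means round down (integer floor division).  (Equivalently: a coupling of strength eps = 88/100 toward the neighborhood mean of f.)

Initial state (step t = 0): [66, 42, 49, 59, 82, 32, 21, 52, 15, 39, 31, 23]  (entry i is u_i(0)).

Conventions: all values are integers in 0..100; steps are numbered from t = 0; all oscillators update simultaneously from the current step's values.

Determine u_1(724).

Simulating step by step:
t=0: [66, 42, 49, 59, 82, 32, 21, 52, 15, 39, 31, 23]
t=1: [38, 50, 50, 41, 40, 24, 45, 25, 48, 29, 37, 37]
t=2: [51, 53, 55, 53, 40, 48, 32, 52, 35, 49, 40, 44]
t=3: [55, 56, 55, 51, 55, 44, 55, 42, 56, 46, 55, 53]
t=4: [54, 53, 55, 54, 55, 53, 51, 53, 52, 53, 55, 54]
t=5: [55, 54, 55, 54, 55, 56, 56, 58, 56, 56, 55, 54]
t=6: [54, 54, 54, 54, 54, 53, 51, 52, 51, 53, 54, 54]
t=7: [55, 55, 55, 55, 55, 56, 57, 58, 57, 56, 55, 55]
t=8: [54, 54, 54, 54, 53, 53, 51, 51, 51, 53, 53, 54]
t=9: [55, 55, 55, 55, 55, 57, 57, 59, 57, 57, 55, 55]
t=10: [54, 54, 54, 54, 53, 52, 50, 51, 50, 52, 53, 54]
t=11: [55, 55, 55, 55, 56, 58, 58, 59, 58, 58, 56, 55]
t=12: [54, 54, 54, 53, 52, 51, 49, 49, 49, 51, 52, 53]
t=13: [55, 55, 55, 56, 57, 58, 59, 59, 59, 58, 57, 56]
t=14: [53, 54, 53, 53, 51, 50, 49, 49, 49, 50, 51, 53]
t=15: [55, 55, 55, 57, 58, 59, 59, 59, 59, 59, 58, 57]
t=16: [53, 54, 53, 52, 50, 49, 49, 49, 49, 49, 50, 52]
t=17: [56, 55, 56, 58, 58, 59, 59, 59, 59, 59, 58, 58]
t=18: [52, 53, 52, 51, 49, 49, 49, 49, 49, 49, 49, 51]
t=19: [57, 57, 57, 58, 59, 59, 59, 59, 59, 59, 59, 58]
t=20: [51, 52, 51, 50, 49, 49, 49, 49, 49, 49, 49, 50]
t=21: [59, 58, 59, 59, 59, 59, 59, 59, 59, 59, 59, 59]
t=22: [49, 49, 49, 49, 49, 49, 49, 49, 49, 49, 49, 49]
t=23: [59, 59, 59, 59, 59, 59, 59, 59, 59, 59, 59, 59]
t=24: [49, 49, 49, 49, 49, 49, 49, 49, 49, 49, 49, 49]

Answer: u_1(724) = 49
Key observation: The state at step 22, [49, 49, 49, 49, 49, 49, 49, 49, 49, 49, 49, 49], reappears at step 24: the system is in a cycle of period 2 from step 22 on.  Therefore the state at step 724 equals the state at step 22 + ((724 - 22) mod 2) = 22, which is [49, 49, 49, 49, 49, 49, 49, 49, 49, 49, 49, 49].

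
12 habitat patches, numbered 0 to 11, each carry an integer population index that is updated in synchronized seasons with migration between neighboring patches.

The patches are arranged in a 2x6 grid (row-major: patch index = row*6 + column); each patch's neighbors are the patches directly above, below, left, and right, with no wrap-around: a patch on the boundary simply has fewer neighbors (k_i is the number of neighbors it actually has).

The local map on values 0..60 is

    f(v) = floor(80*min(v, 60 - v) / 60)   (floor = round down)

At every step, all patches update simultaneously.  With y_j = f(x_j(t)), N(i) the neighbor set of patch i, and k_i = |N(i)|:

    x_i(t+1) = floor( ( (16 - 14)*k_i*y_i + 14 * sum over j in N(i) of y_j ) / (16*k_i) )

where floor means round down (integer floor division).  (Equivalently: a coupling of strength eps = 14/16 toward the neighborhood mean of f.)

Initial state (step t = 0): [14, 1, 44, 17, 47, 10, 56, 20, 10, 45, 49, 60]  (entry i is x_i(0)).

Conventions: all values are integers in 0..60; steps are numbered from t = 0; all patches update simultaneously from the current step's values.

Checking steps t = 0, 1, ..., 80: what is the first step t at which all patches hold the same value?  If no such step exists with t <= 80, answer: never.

Simulating step by step:
t=0: [14, 1, 44, 17, 47, 10, 56, 20, 10, 45, 49, 60]  (not all equal)
t=1: [4, 19, 13, 19, 16, 9, 19, 8, 21, 16, 12, 11]  (not all equal)
t=2: [22, 12, 24, 20, 18, 16, 9, 24, 17, 22, 18, 14]  (not all equal)
t=3: [15, 29, 22, 28, 23, 21, 28, 18, 29, 24, 23, 21]  (not all equal)
t=4: [35, 26, 36, 31, 31, 28, 23, 35, 29, 34, 30, 28]  (not all equal)
t=5: [32, 32, 36, 35, 38, 37, 32, 33, 33, 38, 36, 38]  (not all equal)
t=6: [37, 35, 34, 30, 31, 29, 36, 36, 32, 33, 29, 30]  (not all equal)
t=7: [32, 32, 36, 36, 38, 38, 31, 33, 34, 38, 38, 38]  (not all equal)
t=8: [37, 35, 34, 30, 29, 29, 36, 36, 32, 31, 29, 29]  (not all equal)
t=9: [32, 32, 36, 37, 38, 38, 31, 33, 34, 38, 38, 38]  (not all equal)
t=10: [37, 35, 33, 30, 29, 29, 36, 36, 32, 30, 29, 29]  (not all equal)
t=11: [32, 32, 36, 38, 38, 38, 31, 33, 36, 38, 38, 38]  (not all equal)
t=12: [37, 35, 32, 29, 29, 29, 36, 35, 32, 29, 29, 29]  (not all equal)
t=13: [32, 33, 36, 37, 38, 38, 31, 33, 36, 37, 38, 38]  (not all equal)
t=14: [37, 35, 32, 30, 29, 29, 36, 35, 32, 30, 29, 29]  (not all equal)
t=15: [32, 33, 36, 38, 38, 38, 31, 33, 36, 38, 38, 38]  (not all equal)
t=16: [37, 35, 32, 29, 29, 29, 36, 35, 32, 29, 29, 29]  (not all equal)

Answer: never
Key observation: The state at step 12 reappears at step 16 — the system is in a cycle of period 4 from step 12 on.  No step 0..16 is synchronized, and the cycle repeats forever, so no step up to 80 (or ever) has all patches equal.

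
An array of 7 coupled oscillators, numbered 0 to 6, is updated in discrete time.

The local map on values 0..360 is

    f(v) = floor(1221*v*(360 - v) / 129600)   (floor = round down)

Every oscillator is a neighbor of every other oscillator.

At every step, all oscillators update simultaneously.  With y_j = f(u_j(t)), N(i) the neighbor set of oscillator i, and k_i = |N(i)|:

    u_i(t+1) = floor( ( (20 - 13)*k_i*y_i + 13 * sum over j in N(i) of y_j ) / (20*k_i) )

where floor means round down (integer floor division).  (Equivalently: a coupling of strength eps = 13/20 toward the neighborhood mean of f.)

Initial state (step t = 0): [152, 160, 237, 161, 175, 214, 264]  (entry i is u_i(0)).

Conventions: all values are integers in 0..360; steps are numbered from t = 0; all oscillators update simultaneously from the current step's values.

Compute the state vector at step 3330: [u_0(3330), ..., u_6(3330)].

Simulating step by step:
t=0: [152, 160, 237, 161, 175, 214, 264]
t=1: [289, 290, 283, 290, 291, 288, 275]
t=2: [196, 196, 199, 196, 195, 197, 203]
t=3: [301, 301, 301, 301, 302, 301, 301]
t=4: [166, 166, 166, 166, 166, 166, 166]
t=5: [303, 303, 303, 303, 303, 303, 303]
t=6: [162, 162, 162, 162, 162, 162, 162]
t=7: [302, 302, 302, 302, 302, 302, 302]
t=8: [165, 165, 165, 165, 165, 165, 165]
t=9: [303, 303, 303, 303, 303, 303, 303]

Answer: [162, 162, 162, 162, 162, 162, 162]
Key observation: The state at step 5, [303, 303, 303, 303, 303, 303, 303], reappears at step 9: the system is in a cycle of period 4 from step 5 on.  Therefore the state at step 3330 equals the state at step 5 + ((3330 - 5) mod 4) = 6, which is [162, 162, 162, 162, 162, 162, 162].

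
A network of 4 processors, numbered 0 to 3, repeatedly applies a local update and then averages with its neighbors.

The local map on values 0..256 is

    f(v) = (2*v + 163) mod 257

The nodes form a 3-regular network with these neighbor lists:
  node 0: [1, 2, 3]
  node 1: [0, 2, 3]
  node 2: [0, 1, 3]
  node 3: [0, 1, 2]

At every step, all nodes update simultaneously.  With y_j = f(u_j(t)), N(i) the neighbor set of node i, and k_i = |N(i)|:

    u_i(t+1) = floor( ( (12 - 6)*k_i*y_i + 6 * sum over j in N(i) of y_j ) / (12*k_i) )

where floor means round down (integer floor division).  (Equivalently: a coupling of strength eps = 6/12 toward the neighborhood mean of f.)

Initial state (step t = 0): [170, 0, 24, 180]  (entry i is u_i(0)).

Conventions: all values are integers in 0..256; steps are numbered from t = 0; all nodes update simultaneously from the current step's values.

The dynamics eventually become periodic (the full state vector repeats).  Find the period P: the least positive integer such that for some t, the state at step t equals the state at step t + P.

Answer: 16
Key observation: The state at step 32, [37, 37, 37, 39], reappears at step 48 — and no state repeats earlier — so the cycle the system enters has period 16.

Derivation:
t=0: [170, 0, 24, 180]
t=1: [186, 159, 175, 107]
t=2: [110, 178, 188, 143]
t=3: [100, 59, 66, 122]
t=4: [88, 61, 65, 103]
t=5: [70, 52, 55, 80]
t=6: [38, 26, 28, 45]
t=7: [234, 226, 227, 238]
t=8: [113, 108, 108, 116]
t=9: [129, 126, 126, 131]
t=10: [162, 160, 160, 164]
t=11: [229, 228, 228, 230]
t=12: [106, 106, 106, 107]
t=13: [118, 118, 118, 119]
t=14: [142, 142, 142, 143]
t=15: [190, 190, 190, 191]
t=16: [29, 29, 29, 30]
t=17: [221, 221, 221, 222]
t=18: [91, 91, 91, 92]
t=19: [88, 88, 88, 89]
t=20: [82, 82, 82, 83]
t=21: [70, 70, 70, 71]
t=22: [46, 46, 46, 47]
t=23: [212, 212, 212, 127]
t=24: [87, 87, 87, 116]
t=25: [89, 89, 89, 109]
t=26: [90, 90, 90, 104]
t=27: [90, 90, 90, 100]
t=28: [89, 89, 89, 96]
t=29: [86, 86, 86, 91]
t=30: [79, 79, 79, 83]
t=31: [65, 65, 65, 68]
t=32: [37, 37, 37, 39]
t=33: [237, 237, 237, 239]
t=34: [123, 123, 123, 125]
t=35: [152, 152, 152, 154]
t=36: [210, 210, 210, 212]
t=37: [69, 69, 69, 71]
t=38: [44, 44, 44, 46]
t=39: [251, 251, 251, 253]
t=40: [151, 151, 151, 153]
t=41: [208, 208, 208, 210]
t=42: [65, 65, 65, 67]
t=43: [36, 36, 36, 38]
t=44: [235, 235, 235, 237]
t=45: [119, 119, 119, 121]
t=46: [144, 144, 144, 146]
t=47: [194, 194, 194, 196]
t=48: [37, 37, 37, 39]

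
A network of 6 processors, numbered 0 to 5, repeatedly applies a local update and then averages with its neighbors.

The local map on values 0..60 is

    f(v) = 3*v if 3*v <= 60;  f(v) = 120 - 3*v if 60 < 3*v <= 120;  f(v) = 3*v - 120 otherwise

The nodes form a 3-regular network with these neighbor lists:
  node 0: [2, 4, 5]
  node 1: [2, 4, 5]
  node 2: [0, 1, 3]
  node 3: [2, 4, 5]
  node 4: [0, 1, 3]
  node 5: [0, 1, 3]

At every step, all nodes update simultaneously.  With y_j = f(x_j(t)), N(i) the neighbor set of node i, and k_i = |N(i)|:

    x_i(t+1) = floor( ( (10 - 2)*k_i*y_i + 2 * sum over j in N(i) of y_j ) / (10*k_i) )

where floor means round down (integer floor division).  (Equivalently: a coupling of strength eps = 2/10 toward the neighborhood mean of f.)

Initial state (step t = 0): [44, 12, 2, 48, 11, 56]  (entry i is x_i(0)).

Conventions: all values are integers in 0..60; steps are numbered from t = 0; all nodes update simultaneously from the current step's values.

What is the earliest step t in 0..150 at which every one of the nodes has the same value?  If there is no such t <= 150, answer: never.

Simulating step by step:
t=0: [44, 12, 2, 48, 11, 56]  (not all equal)
t=1: [15, 34, 9, 25, 31, 43]  (not all equal)
t=2: [40, 18, 28, 40, 28, 14]  (not all equal)
t=3: [7, 50, 32, 7, 32, 37]  (not all equal)
t=4: [20, 27, 24, 20, 24, 12]  (not all equal)
t=5: [56, 40, 49, 56, 49, 39]  (not all equal)
t=6: [42, 3, 28, 42, 28, 8]  (not all equal)
t=7: [11, 13, 30, 11, 30, 20]  (not all equal)
t=8: [34, 39, 31, 34, 31, 55]  (not all equal)
t=9: [21, 9, 24, 21, 24, 38]  (not all equal)
t=10: [52, 28, 47, 52, 47, 14]  (not all equal)
t=11: [34, 34, 24, 34, 24, 40]  (not all equal)
t=12: [20, 20, 42, 20, 42, 3]  (not all equal)
t=13: [49, 49, 16, 49, 16, 19]  (not all equal)
t=14: [31, 31, 43, 31, 43, 51]  (not all equal)
t=15: [25, 25, 12, 25, 12, 31]  (not all equal)
t=16: [42, 42, 37, 42, 37, 30]  (not all equal)
t=17: [8, 8, 8, 8, 8, 25]  (not all equal)
t=18: [25, 25, 24, 25, 24, 40]  (not all equal)
t=19: [42, 42, 47, 42, 47, 9]  (not all equal)
t=20: [9, 9, 18, 9, 18, 22]  (not all equal)
t=21: [32, 32, 48, 32, 48, 48]  (not all equal)
t=22: [24, 24, 24, 24, 24, 24]  (all equal)

Answer: 22
Key observation: Synchronization is absorbing here: once all nodes are equal they stay equal, and step 22 is the first all-equal step.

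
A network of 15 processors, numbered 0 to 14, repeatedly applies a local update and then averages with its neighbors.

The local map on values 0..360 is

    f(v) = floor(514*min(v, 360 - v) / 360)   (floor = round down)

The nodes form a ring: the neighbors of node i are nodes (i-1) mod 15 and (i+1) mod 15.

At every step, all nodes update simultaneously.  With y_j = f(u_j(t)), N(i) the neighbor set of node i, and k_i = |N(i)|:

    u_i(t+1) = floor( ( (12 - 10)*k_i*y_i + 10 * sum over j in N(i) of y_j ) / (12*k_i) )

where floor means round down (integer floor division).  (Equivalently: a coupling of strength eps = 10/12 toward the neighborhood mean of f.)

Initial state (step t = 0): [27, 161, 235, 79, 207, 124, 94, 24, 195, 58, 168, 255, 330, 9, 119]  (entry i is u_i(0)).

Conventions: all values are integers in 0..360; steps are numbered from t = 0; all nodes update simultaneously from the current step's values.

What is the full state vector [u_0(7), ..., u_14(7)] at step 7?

Answer: [166, 170, 168, 172, 172, 178, 201, 216, 242, 244, 235, 221, 191, 182, 166]

Derivation:
t=0: [27, 161, 235, 79, 207, 124, 94, 24, 195, 58, 168, 255, 330, 9, 119]
t=1: [172, 128, 171, 183, 156, 176, 110, 159, 87, 211, 136, 141, 74, 89, 49]
t=2: [145, 234, 221, 236, 246, 199, 225, 154, 203, 167, 204, 158, 154, 93, 166]
t=3: [207, 198, 181, 179, 196, 185, 218, 209, 227, 225, 229, 221, 185, 212, 180]
t=4: [239, 235, 245, 246, 249, 223, 227, 198, 201, 188, 193, 214, 211, 246, 221]
t=5: [185, 169, 169, 161, 175, 177, 209, 211, 236, 234, 228, 222, 189, 197, 172]
t=6: [244, 244, 236, 242, 241, 235, 229, 198, 192, 181, 188, 212, 219, 242, 241]
t=7: [166, 170, 168, 172, 172, 178, 201, 216, 242, 244, 235, 221, 191, 182, 166]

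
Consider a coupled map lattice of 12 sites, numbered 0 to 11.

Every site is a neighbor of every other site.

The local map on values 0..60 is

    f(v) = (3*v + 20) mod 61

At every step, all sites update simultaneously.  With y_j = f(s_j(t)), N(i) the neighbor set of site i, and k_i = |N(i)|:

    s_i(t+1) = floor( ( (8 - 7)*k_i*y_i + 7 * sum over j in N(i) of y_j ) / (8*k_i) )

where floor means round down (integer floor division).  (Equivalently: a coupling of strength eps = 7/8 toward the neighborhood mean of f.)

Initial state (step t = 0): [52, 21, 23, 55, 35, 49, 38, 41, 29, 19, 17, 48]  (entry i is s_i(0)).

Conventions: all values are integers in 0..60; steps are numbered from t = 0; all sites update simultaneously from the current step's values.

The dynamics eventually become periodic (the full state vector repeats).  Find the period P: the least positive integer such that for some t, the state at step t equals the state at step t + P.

Simulating step by step:
t=0: [52, 21, 23, 55, 35, 49, 38, 41, 29, 19, 17, 48]
t=1: [26, 24, 25, 24, 24, 25, 24, 24, 26, 24, 24, 25]
t=2: [32, 32, 32, 32, 32, 32, 32, 32, 32, 32, 32, 32]
t=3: [55, 55, 55, 55, 55, 55, 55, 55, 55, 55, 55, 55]
t=4: [2, 2, 2, 2, 2, 2, 2, 2, 2, 2, 2, 2]
t=5: [26, 26, 26, 26, 26, 26, 26, 26, 26, 26, 26, 26]
t=6: [37, 37, 37, 37, 37, 37, 37, 37, 37, 37, 37, 37]
t=7: [9, 9, 9, 9, 9, 9, 9, 9, 9, 9, 9, 9]
t=8: [47, 47, 47, 47, 47, 47, 47, 47, 47, 47, 47, 47]
t=9: [39, 39, 39, 39, 39, 39, 39, 39, 39, 39, 39, 39]
t=10: [15, 15, 15, 15, 15, 15, 15, 15, 15, 15, 15, 15]
t=11: [4, 4, 4, 4, 4, 4, 4, 4, 4, 4, 4, 4]
t=12: [32, 32, 32, 32, 32, 32, 32, 32, 32, 32, 32, 32]

Answer: 10
Key observation: The state at step 2, [32, 32, 32, 32, 32, 32, 32, 32, 32, 32, 32, 32], reappears at step 12 — and no state repeats earlier — so the cycle the system enters has period 10.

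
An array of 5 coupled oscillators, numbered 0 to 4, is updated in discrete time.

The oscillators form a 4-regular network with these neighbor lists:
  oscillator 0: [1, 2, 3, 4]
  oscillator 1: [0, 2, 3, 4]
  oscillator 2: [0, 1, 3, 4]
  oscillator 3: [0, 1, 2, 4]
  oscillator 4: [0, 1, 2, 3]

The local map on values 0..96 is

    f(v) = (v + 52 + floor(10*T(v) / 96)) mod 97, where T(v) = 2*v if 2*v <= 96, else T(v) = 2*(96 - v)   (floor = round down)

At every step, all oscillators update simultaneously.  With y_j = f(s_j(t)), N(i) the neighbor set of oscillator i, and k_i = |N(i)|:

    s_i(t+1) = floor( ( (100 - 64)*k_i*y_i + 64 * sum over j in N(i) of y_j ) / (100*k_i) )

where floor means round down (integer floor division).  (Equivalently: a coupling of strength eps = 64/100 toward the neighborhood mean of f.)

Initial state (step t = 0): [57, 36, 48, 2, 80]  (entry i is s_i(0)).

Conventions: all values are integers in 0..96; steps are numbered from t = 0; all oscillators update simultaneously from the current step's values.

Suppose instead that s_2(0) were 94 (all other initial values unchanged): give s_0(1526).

Simulating step by step:
t=0: [57, 36, 94, 2, 80]
t=1: [44, 59, 50, 51, 48]
t=2: [12, 15, 14, 14, 13]
t=3: [67, 68, 67, 67, 67]
t=4: [28, 28, 28, 28, 28]
t=5: [85, 85, 85, 85, 85]
t=6: [42, 42, 42, 42, 42]
t=7: [5, 5, 5, 5, 5]
t=8: [58, 58, 58, 58, 58]
t=9: [20, 20, 20, 20, 20]
t=10: [76, 76, 76, 76, 76]
t=11: [35, 35, 35, 35, 35]
t=12: [94, 94, 94, 94, 94]
t=13: [49, 49, 49, 49, 49]
t=14: [13, 13, 13, 13, 13]
t=15: [67, 67, 67, 67, 67]
t=16: [28, 28, 28, 28, 28]

Answer: s_0(1526) = 13
Key observation: The state at step 4, [28, 28, 28, 28, 28], reappears at step 16: the system is in a cycle of period 12 from step 4 on.  Therefore the state at step 1526 equals the state at step 4 + ((1526 - 4) mod 12) = 14, which is [13, 13, 13, 13, 13].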